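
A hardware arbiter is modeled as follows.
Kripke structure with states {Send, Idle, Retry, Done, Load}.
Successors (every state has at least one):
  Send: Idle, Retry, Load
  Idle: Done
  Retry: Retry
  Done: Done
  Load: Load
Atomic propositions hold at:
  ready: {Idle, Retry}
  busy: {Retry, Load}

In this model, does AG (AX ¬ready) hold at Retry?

No

Sat(¬ready) = {Send, Done, Load}
Sat(AX ¬ready) = {s : every successor in {Send, Done, Load}} = {Idle, Done, Load}
AG (AX ¬ready): greatest fixpoint, start Z0 = {Idle, Done, Load}, keep only states in Sat with every successor in Z. Already a fixed point.
Sat(AG (AX ¬ready)) = {Idle, Done, Load}
Retry ∉ Sat(AG (AX ¬ready)) = {Idle, Done, Load}, so the formula does not hold at Retry.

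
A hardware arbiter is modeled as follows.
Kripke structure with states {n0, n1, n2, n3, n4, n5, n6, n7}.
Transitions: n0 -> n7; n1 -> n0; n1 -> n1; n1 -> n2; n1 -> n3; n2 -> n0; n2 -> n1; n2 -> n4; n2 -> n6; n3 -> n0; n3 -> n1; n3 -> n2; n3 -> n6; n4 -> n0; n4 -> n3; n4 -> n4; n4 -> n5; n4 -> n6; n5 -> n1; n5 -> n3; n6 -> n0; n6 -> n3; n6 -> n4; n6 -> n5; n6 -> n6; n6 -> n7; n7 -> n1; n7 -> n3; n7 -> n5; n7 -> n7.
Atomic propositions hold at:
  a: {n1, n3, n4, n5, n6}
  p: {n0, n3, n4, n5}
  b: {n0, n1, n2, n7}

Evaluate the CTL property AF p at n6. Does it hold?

No

AF p: least fixpoint, start Z0 = {n0, n3, n4, n5}, add states with every successor in Z. Already a fixed point.
Sat(AF p) = {n0, n3, n4, n5}
n6 ∉ Sat(AF p) = {n0, n3, n4, n5}, so the formula does not hold at n6.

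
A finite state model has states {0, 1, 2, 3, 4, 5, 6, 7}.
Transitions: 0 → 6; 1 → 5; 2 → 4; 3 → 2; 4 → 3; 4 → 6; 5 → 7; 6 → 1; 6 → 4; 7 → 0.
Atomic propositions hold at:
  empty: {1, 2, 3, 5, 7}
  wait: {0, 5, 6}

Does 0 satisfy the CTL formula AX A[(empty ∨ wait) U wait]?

Sat(empty ∨ wait) = {0, 1, 2, 3, 5, 6, 7}
A[(empty ∨ wait) U wait]: least fixpoint, start Z0 = Sat(wait) = {0, 5, 6}, add states in Sat(empty ∨ wait) with every successor in Z. Z1 = {0, 1, 5, 6, 7}; fixed.
Sat(A[(empty ∨ wait) U wait]) = {0, 1, 5, 6, 7}
Sat(AX A[(empty ∨ wait) U wait]) = {s : every successor in {0, 1, 5, 6, 7}} = {0, 1, 5, 7}
0 ∈ Sat(AX A[(empty ∨ wait) U wait]) = {0, 1, 5, 7}, so the formula holds at 0.

Yes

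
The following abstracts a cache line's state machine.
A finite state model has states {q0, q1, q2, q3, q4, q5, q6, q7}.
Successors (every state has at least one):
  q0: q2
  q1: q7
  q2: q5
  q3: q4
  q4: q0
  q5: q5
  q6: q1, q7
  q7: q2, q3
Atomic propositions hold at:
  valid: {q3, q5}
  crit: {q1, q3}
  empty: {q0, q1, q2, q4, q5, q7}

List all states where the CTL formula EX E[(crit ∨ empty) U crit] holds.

Sat(crit ∨ empty) = {q0, q1, q2, q3, q4, q5, q7}
E[(crit ∨ empty) U crit]: least fixpoint, start Z0 = Sat(crit) = {q1, q3}, add states in Sat(crit ∨ empty) with some successor in Z. Z1 = {q1, q3, q7}; fixed.
Sat(E[(crit ∨ empty) U crit]) = {q1, q3, q7}
Sat(EX E[(crit ∨ empty) U crit]) = {s : some successor in {q1, q3, q7}} = {q1, q6, q7}

{q1, q6, q7}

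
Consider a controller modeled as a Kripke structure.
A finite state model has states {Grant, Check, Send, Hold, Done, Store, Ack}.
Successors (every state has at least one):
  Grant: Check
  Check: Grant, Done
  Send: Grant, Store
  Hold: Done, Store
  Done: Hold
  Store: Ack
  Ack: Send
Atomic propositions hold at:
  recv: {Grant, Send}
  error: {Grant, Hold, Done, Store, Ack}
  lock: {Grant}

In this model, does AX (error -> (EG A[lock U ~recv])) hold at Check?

Sat(~recv) = {Check, Hold, Done, Store, Ack}
A[lock U ~recv]: least fixpoint, start Z0 = Sat(~recv) = {Check, Hold, Done, Store, Ack}, add states in Sat(lock) with every successor in Z. Z1 = {Grant, Check, Hold, Done, Store, Ack}; fixed.
Sat(A[lock U ~recv]) = {Grant, Check, Hold, Done, Store, Ack}
EG A[lock U ~recv]: greatest fixpoint, start Z0 = {Grant, Check, Hold, Done, Store, Ack}, keep only states in Sat with some successor in Z. Z1 = {Grant, Check, Hold, Done, Store}; Z2 = {Grant, Check, Hold, Done}; fixed.
Sat(EG A[lock U ~recv]) = {Grant, Check, Hold, Done}
Sat(error -> (EG A[lock U ~recv])) = {Grant, Check, Send, Hold, Done}
Sat(AX (error -> (EG A[lock U ~recv]))) = {s : every successor in {Grant, Check, Send, Hold, Done}} = {Grant, Check, Done, Ack}
Check ∈ Sat(AX (error -> (EG A[lock U ~recv]))) = {Grant, Check, Done, Ack}, so the formula holds at Check.

Yes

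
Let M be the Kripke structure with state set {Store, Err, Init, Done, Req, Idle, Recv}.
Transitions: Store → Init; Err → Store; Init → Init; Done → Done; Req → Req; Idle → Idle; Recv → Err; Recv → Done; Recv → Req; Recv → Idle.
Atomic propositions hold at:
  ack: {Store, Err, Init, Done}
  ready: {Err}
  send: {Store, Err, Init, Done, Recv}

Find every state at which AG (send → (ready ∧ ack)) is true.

{Req, Idle}

Sat(ready ∧ ack) = {Err}
Sat(send → (ready ∧ ack)) = {Err, Req, Idle}
AG (send → (ready ∧ ack)): greatest fixpoint, start Z0 = {Err, Req, Idle}, keep only states in Sat with every successor in Z. Z1 = {Req, Idle}; fixed.
Sat(AG (send → (ready ∧ ack))) = {Req, Idle}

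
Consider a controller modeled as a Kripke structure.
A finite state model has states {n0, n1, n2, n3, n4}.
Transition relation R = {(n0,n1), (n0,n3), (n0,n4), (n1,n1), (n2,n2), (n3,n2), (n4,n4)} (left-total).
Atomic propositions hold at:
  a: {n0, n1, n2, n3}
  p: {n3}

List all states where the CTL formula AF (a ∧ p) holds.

{n3}

Sat(a ∧ p) = {n3}
AF (a ∧ p): least fixpoint, start Z0 = {n3}, add states with every successor in Z. Already a fixed point.
Sat(AF (a ∧ p)) = {n3}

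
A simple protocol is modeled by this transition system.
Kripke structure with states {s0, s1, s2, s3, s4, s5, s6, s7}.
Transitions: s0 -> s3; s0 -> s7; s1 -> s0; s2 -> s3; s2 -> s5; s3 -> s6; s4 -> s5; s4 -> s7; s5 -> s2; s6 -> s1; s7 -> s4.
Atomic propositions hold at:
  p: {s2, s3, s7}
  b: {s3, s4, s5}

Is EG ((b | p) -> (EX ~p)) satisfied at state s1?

Yes

Sat(b | p) = {s2, s3, s4, s5, s7}
Sat(~p) = {s0, s1, s4, s5, s6}
Sat(EX ~p) = {s : some successor in {s0, s1, s4, s5, s6}} = {s1, s2, s3, s4, s6, s7}
Sat((b | p) -> (EX ~p)) = {s0, s1, s2, s3, s4, s6, s7}
EG ((b | p) -> (EX ~p)): greatest fixpoint, start Z0 = {s0, s1, s2, s3, s4, s6, s7}, keep only states in Sat with some successor in Z. Already a fixed point.
Sat(EG ((b | p) -> (EX ~p))) = {s0, s1, s2, s3, s4, s6, s7}
s1 ∈ Sat(EG ((b | p) -> (EX ~p))) = {s0, s1, s2, s3, s4, s6, s7}, so the formula holds at s1.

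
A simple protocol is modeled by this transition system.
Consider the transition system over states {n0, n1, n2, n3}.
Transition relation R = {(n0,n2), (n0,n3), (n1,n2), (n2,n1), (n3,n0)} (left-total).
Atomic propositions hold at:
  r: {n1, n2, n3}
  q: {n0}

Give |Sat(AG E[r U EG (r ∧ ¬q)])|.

2

Sat(¬q) = {n1, n2, n3}
Sat(r ∧ ¬q) = {n1, n2, n3}
EG (r ∧ ¬q): greatest fixpoint, start Z0 = {n1, n2, n3}, keep only states in Sat with some successor in Z. Z1 = {n1, n2}; fixed.
Sat(EG (r ∧ ¬q)) = {n1, n2}
E[r U EG (r ∧ ¬q)]: least fixpoint, start Z0 = Sat(EG (r ∧ ¬q)) = {n1, n2}, add states in Sat(r) with some successor in Z. Already a fixed point.
Sat(E[r U EG (r ∧ ¬q)]) = {n1, n2}
AG E[r U EG (r ∧ ¬q)]: greatest fixpoint, start Z0 = {n1, n2}, keep only states in Sat with every successor in Z. Already a fixed point.
Sat(AG E[r U EG (r ∧ ¬q)]) = {n1, n2}
|Sat(AG E[r U EG (r ∧ ¬q)])| = |{n1, n2}| = 2.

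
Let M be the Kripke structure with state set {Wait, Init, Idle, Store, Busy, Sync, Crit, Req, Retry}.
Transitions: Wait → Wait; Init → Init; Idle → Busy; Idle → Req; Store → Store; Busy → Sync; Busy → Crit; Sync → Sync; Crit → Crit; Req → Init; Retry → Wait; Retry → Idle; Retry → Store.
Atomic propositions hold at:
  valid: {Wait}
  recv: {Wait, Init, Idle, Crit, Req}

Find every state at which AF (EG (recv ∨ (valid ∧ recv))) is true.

Sat(valid ∧ recv) = {Wait}
Sat(recv ∨ (valid ∧ recv)) = {Wait, Init, Idle, Crit, Req}
EG (recv ∨ (valid ∧ recv)): greatest fixpoint, start Z0 = {Wait, Init, Idle, Crit, Req}, keep only states in Sat with some successor in Z. Already a fixed point.
Sat(EG (recv ∨ (valid ∧ recv))) = {Wait, Init, Idle, Crit, Req}
AF (EG (recv ∨ (valid ∧ recv))): least fixpoint, start Z0 = {Wait, Init, Idle, Crit, Req}, add states with every successor in Z. Already a fixed point.
Sat(AF (EG (recv ∨ (valid ∧ recv)))) = {Wait, Init, Idle, Crit, Req}

{Wait, Init, Idle, Crit, Req}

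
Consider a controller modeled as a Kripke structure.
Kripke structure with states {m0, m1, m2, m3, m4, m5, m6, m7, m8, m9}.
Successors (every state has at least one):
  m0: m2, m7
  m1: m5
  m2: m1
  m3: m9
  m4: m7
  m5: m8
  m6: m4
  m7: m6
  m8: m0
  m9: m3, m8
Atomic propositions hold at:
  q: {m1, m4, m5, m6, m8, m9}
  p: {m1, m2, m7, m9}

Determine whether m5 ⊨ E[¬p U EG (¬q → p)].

Sat(¬p) = {m0, m3, m4, m5, m6, m8}
Sat(¬q) = {m0, m2, m3, m7}
Sat(¬q → p) = {m1, m2, m4, m5, m6, m7, m8, m9}
EG (¬q → p): greatest fixpoint, start Z0 = {m1, m2, m4, m5, m6, m7, m8, m9}, keep only states in Sat with some successor in Z. Z1 = {m1, m2, m4, m5, m6, m7, m9}; Z2 = {m1, m2, m4, m6, m7}; Z3 = {m2, m4, m6, m7}; Z4 = {m4, m6, m7}; fixed.
Sat(EG (¬q → p)) = {m4, m6, m7}
E[¬p U EG (¬q → p)]: least fixpoint, start Z0 = Sat(EG (¬q → p)) = {m4, m6, m7}, add states in Sat(¬p) with some successor in Z. Z1 = {m0, m4, m6, m7}; Z2 = {m0, m4, m6, m7, m8}; Z3 = {m0, m4, m5, m6, m7, m8}; fixed.
Sat(E[¬p U EG (¬q → p)]) = {m0, m4, m5, m6, m7, m8}
m5 ∈ Sat(E[¬p U EG (¬q → p)]) = {m0, m4, m5, m6, m7, m8}, so the formula holds at m5.

Yes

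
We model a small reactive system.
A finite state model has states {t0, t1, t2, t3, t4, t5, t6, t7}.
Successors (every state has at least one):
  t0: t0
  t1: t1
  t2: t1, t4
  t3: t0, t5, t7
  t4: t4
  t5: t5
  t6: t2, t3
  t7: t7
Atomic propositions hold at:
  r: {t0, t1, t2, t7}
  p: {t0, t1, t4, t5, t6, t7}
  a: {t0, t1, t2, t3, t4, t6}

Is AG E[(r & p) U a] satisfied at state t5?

Sat(r & p) = {t0, t1, t7}
E[(r & p) U a]: least fixpoint, start Z0 = Sat(a) = {t0, t1, t2, t3, t4, t6}, add states in Sat(r & p) with some successor in Z. Already a fixed point.
Sat(E[(r & p) U a]) = {t0, t1, t2, t3, t4, t6}
AG E[(r & p) U a]: greatest fixpoint, start Z0 = {t0, t1, t2, t3, t4, t6}, keep only states in Sat with every successor in Z. Z1 = {t0, t1, t2, t4, t6}; Z2 = {t0, t1, t2, t4}; fixed.
Sat(AG E[(r & p) U a]) = {t0, t1, t2, t4}
t5 ∉ Sat(AG E[(r & p) U a]) = {t0, t1, t2, t4}, so the formula does not hold at t5.

No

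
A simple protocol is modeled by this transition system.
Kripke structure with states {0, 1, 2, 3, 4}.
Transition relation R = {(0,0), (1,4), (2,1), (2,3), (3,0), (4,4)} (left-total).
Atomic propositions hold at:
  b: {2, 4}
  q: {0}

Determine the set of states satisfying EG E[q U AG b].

AG b: greatest fixpoint, start Z0 = {2, 4}, keep only states in Sat with every successor in Z. Z1 = {4}; fixed.
Sat(AG b) = {4}
E[q U AG b]: least fixpoint, start Z0 = Sat(AG b) = {4}, add states in Sat(q) with some successor in Z. Already a fixed point.
Sat(E[q U AG b]) = {4}
EG E[q U AG b]: greatest fixpoint, start Z0 = {4}, keep only states in Sat with some successor in Z. Already a fixed point.
Sat(EG E[q U AG b]) = {4}

{4}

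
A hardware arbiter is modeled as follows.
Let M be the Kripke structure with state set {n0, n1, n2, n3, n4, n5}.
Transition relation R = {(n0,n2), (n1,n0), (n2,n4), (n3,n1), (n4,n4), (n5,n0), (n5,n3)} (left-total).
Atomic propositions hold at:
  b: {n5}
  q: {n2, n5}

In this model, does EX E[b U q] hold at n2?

No

E[b U q]: least fixpoint, start Z0 = Sat(q) = {n2, n5}, add states in Sat(b) with some successor in Z. Already a fixed point.
Sat(E[b U q]) = {n2, n5}
Sat(EX E[b U q]) = {s : some successor in {n2, n5}} = {n0}
n2 ∉ Sat(EX E[b U q]) = {n0}, so the formula does not hold at n2.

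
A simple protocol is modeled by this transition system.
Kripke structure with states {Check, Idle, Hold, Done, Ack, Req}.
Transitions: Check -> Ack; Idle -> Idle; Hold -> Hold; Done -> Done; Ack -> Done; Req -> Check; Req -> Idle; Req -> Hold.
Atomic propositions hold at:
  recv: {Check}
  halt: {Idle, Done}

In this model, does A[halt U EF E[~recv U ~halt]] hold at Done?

No

Sat(~recv) = {Idle, Hold, Done, Ack, Req}
Sat(~halt) = {Check, Hold, Ack, Req}
E[~recv U ~halt]: least fixpoint, start Z0 = Sat(~halt) = {Check, Hold, Ack, Req}, add states in Sat(~recv) with some successor in Z. Already a fixed point.
Sat(E[~recv U ~halt]) = {Check, Hold, Ack, Req}
EF E[~recv U ~halt]: least fixpoint, start Z0 = {Check, Hold, Ack, Req}, add states with some successor in Z. Already a fixed point.
Sat(EF E[~recv U ~halt]) = {Check, Hold, Ack, Req}
A[halt U EF E[~recv U ~halt]]: least fixpoint, start Z0 = Sat(EF E[~recv U ~halt]) = {Check, Hold, Ack, Req}, add states in Sat(halt) with every successor in Z. Already a fixed point.
Sat(A[halt U EF E[~recv U ~halt]]) = {Check, Hold, Ack, Req}
Done ∉ Sat(A[halt U EF E[~recv U ~halt]]) = {Check, Hold, Ack, Req}, so the formula does not hold at Done.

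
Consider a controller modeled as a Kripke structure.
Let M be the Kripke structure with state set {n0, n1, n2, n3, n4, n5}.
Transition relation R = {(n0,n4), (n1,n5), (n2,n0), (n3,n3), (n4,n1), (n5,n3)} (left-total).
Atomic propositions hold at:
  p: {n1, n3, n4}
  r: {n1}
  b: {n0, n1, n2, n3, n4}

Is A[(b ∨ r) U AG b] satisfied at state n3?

Yes

Sat(b ∨ r) = {n0, n1, n2, n3, n4}
AG b: greatest fixpoint, start Z0 = {n0, n1, n2, n3, n4}, keep only states in Sat with every successor in Z. Z1 = {n0, n2, n3, n4}; Z2 = {n0, n2, n3}; Z3 = {n2, n3}; Z4 = {n3}; fixed.
Sat(AG b) = {n3}
A[(b ∨ r) U AG b]: least fixpoint, start Z0 = Sat(AG b) = {n3}, add states in Sat(b ∨ r) with every successor in Z. Already a fixed point.
Sat(A[(b ∨ r) U AG b]) = {n3}
n3 ∈ Sat(A[(b ∨ r) U AG b]) = {n3}, so the formula holds at n3.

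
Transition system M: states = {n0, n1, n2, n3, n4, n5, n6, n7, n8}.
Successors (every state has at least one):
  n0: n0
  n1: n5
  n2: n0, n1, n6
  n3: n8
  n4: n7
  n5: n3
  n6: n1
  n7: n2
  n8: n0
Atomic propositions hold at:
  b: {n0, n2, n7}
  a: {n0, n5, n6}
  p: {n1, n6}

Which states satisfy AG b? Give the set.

{n0}

AG b: greatest fixpoint, start Z0 = {n0, n2, n7}, keep only states in Sat with every successor in Z. Z1 = {n0, n7}; Z2 = {n0}; fixed.
Sat(AG b) = {n0}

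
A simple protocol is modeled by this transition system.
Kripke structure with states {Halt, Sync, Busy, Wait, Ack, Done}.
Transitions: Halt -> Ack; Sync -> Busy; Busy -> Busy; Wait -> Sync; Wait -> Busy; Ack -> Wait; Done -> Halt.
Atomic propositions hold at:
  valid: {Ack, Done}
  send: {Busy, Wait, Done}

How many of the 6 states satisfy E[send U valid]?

2

E[send U valid]: least fixpoint, start Z0 = Sat(valid) = {Ack, Done}, add states in Sat(send) with some successor in Z. Already a fixed point.
Sat(E[send U valid]) = {Ack, Done}
|Sat(E[send U valid])| = |{Ack, Done}| = 2.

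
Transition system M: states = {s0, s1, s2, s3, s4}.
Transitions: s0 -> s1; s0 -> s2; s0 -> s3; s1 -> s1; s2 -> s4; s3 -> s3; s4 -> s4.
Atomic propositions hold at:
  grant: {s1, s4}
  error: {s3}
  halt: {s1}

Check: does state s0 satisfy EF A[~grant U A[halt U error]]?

Yes

Sat(~grant) = {s0, s2, s3}
A[halt U error]: least fixpoint, start Z0 = Sat(error) = {s3}, add states in Sat(halt) with every successor in Z. Already a fixed point.
Sat(A[halt U error]) = {s3}
A[~grant U A[halt U error]]: least fixpoint, start Z0 = Sat(A[halt U error]) = {s3}, add states in Sat(~grant) with every successor in Z. Already a fixed point.
Sat(A[~grant U A[halt U error]]) = {s3}
EF A[~grant U A[halt U error]]: least fixpoint, start Z0 = {s3}, add states with some successor in Z. Z1 = {s0, s3}; fixed.
Sat(EF A[~grant U A[halt U error]]) = {s0, s3}
s0 ∈ Sat(EF A[~grant U A[halt U error]]) = {s0, s3}, so the formula holds at s0.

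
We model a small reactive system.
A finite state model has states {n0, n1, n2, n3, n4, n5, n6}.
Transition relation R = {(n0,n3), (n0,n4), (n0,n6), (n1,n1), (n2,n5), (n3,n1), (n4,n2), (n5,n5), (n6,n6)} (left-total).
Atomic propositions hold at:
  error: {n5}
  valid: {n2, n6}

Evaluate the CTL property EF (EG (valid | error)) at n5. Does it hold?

Sat(valid | error) = {n2, n5, n6}
EG (valid | error): greatest fixpoint, start Z0 = {n2, n5, n6}, keep only states in Sat with some successor in Z. Already a fixed point.
Sat(EG (valid | error)) = {n2, n5, n6}
EF (EG (valid | error)): least fixpoint, start Z0 = {n2, n5, n6}, add states with some successor in Z. Z1 = {n0, n2, n4, n5, n6}; fixed.
Sat(EF (EG (valid | error))) = {n0, n2, n4, n5, n6}
n5 ∈ Sat(EF (EG (valid | error))) = {n0, n2, n4, n5, n6}, so the formula holds at n5.

Yes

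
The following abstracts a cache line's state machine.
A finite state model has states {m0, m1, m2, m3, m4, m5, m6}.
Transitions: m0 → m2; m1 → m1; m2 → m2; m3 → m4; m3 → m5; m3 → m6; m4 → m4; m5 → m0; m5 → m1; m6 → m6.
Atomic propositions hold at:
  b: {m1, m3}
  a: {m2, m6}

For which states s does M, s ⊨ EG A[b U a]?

{m2, m6}

A[b U a]: least fixpoint, start Z0 = Sat(a) = {m2, m6}, add states in Sat(b) with every successor in Z. Already a fixed point.
Sat(A[b U a]) = {m2, m6}
EG A[b U a]: greatest fixpoint, start Z0 = {m2, m6}, keep only states in Sat with some successor in Z. Already a fixed point.
Sat(EG A[b U a]) = {m2, m6}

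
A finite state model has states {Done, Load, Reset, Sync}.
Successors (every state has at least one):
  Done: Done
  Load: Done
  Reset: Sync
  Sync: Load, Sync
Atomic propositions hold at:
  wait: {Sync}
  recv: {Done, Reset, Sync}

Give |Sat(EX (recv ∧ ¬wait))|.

Sat(¬wait) = {Done, Load, Reset}
Sat(recv ∧ ¬wait) = {Done, Reset}
Sat(EX (recv ∧ ¬wait)) = {s : some successor in {Done, Reset}} = {Done, Load}
|Sat(EX (recv ∧ ¬wait))| = |{Done, Load}| = 2.

2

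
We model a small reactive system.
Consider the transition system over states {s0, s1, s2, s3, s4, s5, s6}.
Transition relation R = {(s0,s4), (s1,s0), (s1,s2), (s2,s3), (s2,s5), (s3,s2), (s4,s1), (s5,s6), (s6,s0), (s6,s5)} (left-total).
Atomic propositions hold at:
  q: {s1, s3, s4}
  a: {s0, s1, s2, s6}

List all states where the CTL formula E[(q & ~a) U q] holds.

Sat(~a) = {s3, s4, s5}
Sat(q & ~a) = {s3, s4}
E[(q & ~a) U q]: least fixpoint, start Z0 = Sat(q) = {s1, s3, s4}, add states in Sat(q & ~a) with some successor in Z. Already a fixed point.
Sat(E[(q & ~a) U q]) = {s1, s3, s4}

{s1, s3, s4}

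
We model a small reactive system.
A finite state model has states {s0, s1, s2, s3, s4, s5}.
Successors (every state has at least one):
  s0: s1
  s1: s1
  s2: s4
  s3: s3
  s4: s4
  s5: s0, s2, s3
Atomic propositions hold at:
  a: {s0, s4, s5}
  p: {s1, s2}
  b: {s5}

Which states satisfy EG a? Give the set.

EG a: greatest fixpoint, start Z0 = {s0, s4, s5}, keep only states in Sat with some successor in Z. Z1 = {s4, s5}; Z2 = {s4}; fixed.
Sat(EG a) = {s4}

{s4}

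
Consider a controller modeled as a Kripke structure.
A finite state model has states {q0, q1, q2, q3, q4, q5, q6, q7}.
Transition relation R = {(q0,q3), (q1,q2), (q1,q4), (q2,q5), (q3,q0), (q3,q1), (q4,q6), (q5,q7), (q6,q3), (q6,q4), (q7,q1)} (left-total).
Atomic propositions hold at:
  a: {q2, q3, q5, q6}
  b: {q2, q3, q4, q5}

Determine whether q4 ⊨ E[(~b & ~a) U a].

No

Sat(~b) = {q0, q1, q6, q7}
Sat(~a) = {q0, q1, q4, q7}
Sat(~b & ~a) = {q0, q1, q7}
E[(~b & ~a) U a]: least fixpoint, start Z0 = Sat(a) = {q2, q3, q5, q6}, add states in Sat(~b & ~a) with some successor in Z. Z1 = {q0, q1, q2, q3, q5, q6}; Z2 = {q0, q1, q2, q3, q5, q6, q7}; fixed.
Sat(E[(~b & ~a) U a]) = {q0, q1, q2, q3, q5, q6, q7}
q4 ∉ Sat(E[(~b & ~a) U a]) = {q0, q1, q2, q3, q5, q6, q7}, so the formula does not hold at q4.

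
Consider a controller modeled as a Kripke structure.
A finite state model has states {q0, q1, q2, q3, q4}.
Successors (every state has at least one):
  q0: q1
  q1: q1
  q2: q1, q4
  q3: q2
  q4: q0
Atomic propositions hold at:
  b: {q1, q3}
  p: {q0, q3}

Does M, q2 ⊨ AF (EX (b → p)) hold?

Sat(b → p) = {q0, q2, q3, q4}
Sat(EX (b → p)) = {s : some successor in {q0, q2, q3, q4}} = {q2, q3, q4}
AF (EX (b → p)): least fixpoint, start Z0 = {q2, q3, q4}, add states with every successor in Z. Already a fixed point.
Sat(AF (EX (b → p))) = {q2, q3, q4}
q2 ∈ Sat(AF (EX (b → p))) = {q2, q3, q4}, so the formula holds at q2.

Yes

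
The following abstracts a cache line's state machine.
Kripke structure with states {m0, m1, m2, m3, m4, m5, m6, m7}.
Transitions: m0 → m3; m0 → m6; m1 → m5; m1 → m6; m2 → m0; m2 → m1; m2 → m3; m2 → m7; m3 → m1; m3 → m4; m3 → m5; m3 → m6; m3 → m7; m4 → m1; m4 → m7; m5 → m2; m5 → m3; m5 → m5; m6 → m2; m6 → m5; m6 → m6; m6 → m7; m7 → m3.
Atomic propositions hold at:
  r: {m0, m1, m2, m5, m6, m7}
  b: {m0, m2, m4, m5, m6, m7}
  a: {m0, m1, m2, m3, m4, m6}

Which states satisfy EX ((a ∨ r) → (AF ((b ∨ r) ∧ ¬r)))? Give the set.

{m3}

Sat(a ∨ r) = {m0, m1, m2, m3, m4, m5, m6, m7}
Sat(b ∨ r) = {m0, m1, m2, m4, m5, m6, m7}
Sat(¬r) = {m3, m4}
Sat((b ∨ r) ∧ ¬r) = {m4}
AF ((b ∨ r) ∧ ¬r): least fixpoint, start Z0 = {m4}, add states with every successor in Z. Already a fixed point.
Sat(AF ((b ∨ r) ∧ ¬r)) = {m4}
Sat((a ∨ r) → (AF ((b ∨ r) ∧ ¬r))) = {m4}
Sat(EX ((a ∨ r) → (AF ((b ∨ r) ∧ ¬r)))) = {s : some successor in {m4}} = {m3}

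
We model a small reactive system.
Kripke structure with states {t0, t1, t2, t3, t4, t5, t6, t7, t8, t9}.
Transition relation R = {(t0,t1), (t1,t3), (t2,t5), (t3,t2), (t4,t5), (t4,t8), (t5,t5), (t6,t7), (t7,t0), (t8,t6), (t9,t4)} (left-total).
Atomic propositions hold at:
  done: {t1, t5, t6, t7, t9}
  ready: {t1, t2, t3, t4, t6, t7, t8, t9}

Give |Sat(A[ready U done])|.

A[ready U done]: least fixpoint, start Z0 = Sat(done) = {t1, t5, t6, t7, t9}, add states in Sat(ready) with every successor in Z. Z1 = {t1, t2, t5, t6, t7, t8, t9}; Z2 = {t1, t2, t3, t4, t5, t6, t7, t8, t9}; fixed.
Sat(A[ready U done]) = {t1, t2, t3, t4, t5, t6, t7, t8, t9}
|Sat(A[ready U done])| = |{t1, t2, t3, t4, t5, t6, t7, t8, t9}| = 9.

9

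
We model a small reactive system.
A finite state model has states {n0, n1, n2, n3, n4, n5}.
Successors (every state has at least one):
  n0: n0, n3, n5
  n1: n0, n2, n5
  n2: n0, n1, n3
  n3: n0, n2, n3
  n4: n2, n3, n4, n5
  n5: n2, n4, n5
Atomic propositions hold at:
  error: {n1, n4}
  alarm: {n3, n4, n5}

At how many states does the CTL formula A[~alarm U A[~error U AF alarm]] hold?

Sat(~alarm) = {n0, n1, n2}
Sat(~error) = {n0, n2, n3, n5}
AF alarm: least fixpoint, start Z0 = {n3, n4, n5}, add states with every successor in Z. Already a fixed point.
Sat(AF alarm) = {n3, n4, n5}
A[~error U AF alarm]: least fixpoint, start Z0 = Sat(AF alarm) = {n3, n4, n5}, add states in Sat(~error) with every successor in Z. Already a fixed point.
Sat(A[~error U AF alarm]) = {n3, n4, n5}
A[~alarm U A[~error U AF alarm]]: least fixpoint, start Z0 = Sat(A[~error U AF alarm]) = {n3, n4, n5}, add states in Sat(~alarm) with every successor in Z. Already a fixed point.
Sat(A[~alarm U A[~error U AF alarm]]) = {n3, n4, n5}
|Sat(A[~alarm U A[~error U AF alarm]])| = |{n3, n4, n5}| = 3.

3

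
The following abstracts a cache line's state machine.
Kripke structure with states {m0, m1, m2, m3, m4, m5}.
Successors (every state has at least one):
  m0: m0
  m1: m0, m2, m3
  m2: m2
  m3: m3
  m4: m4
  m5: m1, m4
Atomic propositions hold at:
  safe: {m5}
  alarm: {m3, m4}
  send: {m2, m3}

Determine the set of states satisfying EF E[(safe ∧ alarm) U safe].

{m5}

Sat(safe ∧ alarm) = ∅
E[(safe ∧ alarm) U safe]: least fixpoint, start Z0 = Sat(safe) = {m5}, add states in Sat(safe ∧ alarm) with some successor in Z. Already a fixed point.
Sat(E[(safe ∧ alarm) U safe]) = {m5}
EF E[(safe ∧ alarm) U safe]: least fixpoint, start Z0 = {m5}, add states with some successor in Z. Already a fixed point.
Sat(EF E[(safe ∧ alarm) U safe]) = {m5}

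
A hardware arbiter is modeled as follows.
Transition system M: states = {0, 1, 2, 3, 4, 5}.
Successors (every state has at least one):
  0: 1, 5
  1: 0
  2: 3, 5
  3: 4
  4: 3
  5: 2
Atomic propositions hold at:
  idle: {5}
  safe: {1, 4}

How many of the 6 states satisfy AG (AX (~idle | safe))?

2

Sat(~idle) = {0, 1, 2, 3, 4}
Sat(~idle | safe) = {0, 1, 2, 3, 4}
Sat(AX (~idle | safe)) = {s : every successor in {0, 1, 2, 3, 4}} = {1, 3, 4, 5}
AG (AX (~idle | safe)): greatest fixpoint, start Z0 = {1, 3, 4, 5}, keep only states in Sat with every successor in Z. Z1 = {3, 4}; fixed.
Sat(AG (AX (~idle | safe))) = {3, 4}
|Sat(AG (AX (~idle | safe)))| = |{3, 4}| = 2.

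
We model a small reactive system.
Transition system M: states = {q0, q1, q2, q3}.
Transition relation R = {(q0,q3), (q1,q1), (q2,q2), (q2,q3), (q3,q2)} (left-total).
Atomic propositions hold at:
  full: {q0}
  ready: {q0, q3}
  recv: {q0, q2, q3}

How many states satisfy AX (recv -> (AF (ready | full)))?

2

Sat(ready | full) = {q0, q3}
AF (ready | full): least fixpoint, start Z0 = {q0, q3}, add states with every successor in Z. Already a fixed point.
Sat(AF (ready | full)) = {q0, q3}
Sat(recv -> (AF (ready | full))) = {q0, q1, q3}
Sat(AX (recv -> (AF (ready | full)))) = {s : every successor in {q0, q1, q3}} = {q0, q1}
|Sat(AX (recv -> (AF (ready | full))))| = |{q0, q1}| = 2.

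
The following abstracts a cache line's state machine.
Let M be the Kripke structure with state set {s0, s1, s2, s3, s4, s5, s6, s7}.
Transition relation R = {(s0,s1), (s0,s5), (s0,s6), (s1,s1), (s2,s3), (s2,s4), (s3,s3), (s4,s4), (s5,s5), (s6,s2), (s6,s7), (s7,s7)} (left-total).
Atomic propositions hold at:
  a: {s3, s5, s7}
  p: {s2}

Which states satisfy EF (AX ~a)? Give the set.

{s0, s1, s2, s4, s6}

Sat(~a) = {s0, s1, s2, s4, s6}
Sat(AX ~a) = {s : every successor in {s0, s1, s2, s4, s6}} = {s1, s4}
EF (AX ~a): least fixpoint, start Z0 = {s1, s4}, add states with some successor in Z. Z1 = {s0, s1, s2, s4}; Z2 = {s0, s1, s2, s4, s6}; fixed.
Sat(EF (AX ~a)) = {s0, s1, s2, s4, s6}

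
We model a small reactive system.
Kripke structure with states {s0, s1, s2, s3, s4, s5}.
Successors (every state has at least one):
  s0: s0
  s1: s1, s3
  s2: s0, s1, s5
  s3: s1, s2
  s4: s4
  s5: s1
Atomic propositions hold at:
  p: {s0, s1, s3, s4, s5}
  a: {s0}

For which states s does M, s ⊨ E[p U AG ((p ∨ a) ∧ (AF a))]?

Sat(p ∨ a) = {s0, s1, s3, s4, s5}
AF a: least fixpoint, start Z0 = {s0}, add states with every successor in Z. Already a fixed point.
Sat(AF a) = {s0}
Sat((p ∨ a) ∧ (AF a)) = {s0}
AG ((p ∨ a) ∧ (AF a)): greatest fixpoint, start Z0 = {s0}, keep only states in Sat with every successor in Z. Already a fixed point.
Sat(AG ((p ∨ a) ∧ (AF a))) = {s0}
E[p U AG ((p ∨ a) ∧ (AF a))]: least fixpoint, start Z0 = Sat(AG ((p ∨ a) ∧ (AF a))) = {s0}, add states in Sat(p) with some successor in Z. Already a fixed point.
Sat(E[p U AG ((p ∨ a) ∧ (AF a))]) = {s0}

{s0}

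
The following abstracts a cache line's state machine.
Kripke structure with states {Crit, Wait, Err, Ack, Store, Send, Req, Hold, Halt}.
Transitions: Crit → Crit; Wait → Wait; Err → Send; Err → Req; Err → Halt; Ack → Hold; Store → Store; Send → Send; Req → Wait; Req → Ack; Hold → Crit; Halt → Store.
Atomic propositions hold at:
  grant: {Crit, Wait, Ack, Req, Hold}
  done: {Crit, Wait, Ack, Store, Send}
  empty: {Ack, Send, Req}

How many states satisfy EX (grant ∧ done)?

Sat(grant ∧ done) = {Crit, Wait, Ack}
Sat(EX (grant ∧ done)) = {s : some successor in {Crit, Wait, Ack}} = {Crit, Wait, Req, Hold}
|Sat(EX (grant ∧ done))| = |{Crit, Wait, Req, Hold}| = 4.

4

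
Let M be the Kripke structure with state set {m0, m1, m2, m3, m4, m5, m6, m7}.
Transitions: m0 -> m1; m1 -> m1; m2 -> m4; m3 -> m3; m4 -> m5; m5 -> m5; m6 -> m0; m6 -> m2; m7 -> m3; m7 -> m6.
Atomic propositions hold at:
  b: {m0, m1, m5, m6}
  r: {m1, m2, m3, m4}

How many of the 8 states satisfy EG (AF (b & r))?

2

Sat(b & r) = {m1}
AF (b & r): least fixpoint, start Z0 = {m1}, add states with every successor in Z. Z1 = {m0, m1}; fixed.
Sat(AF (b & r)) = {m0, m1}
EG (AF (b & r)): greatest fixpoint, start Z0 = {m0, m1}, keep only states in Sat with some successor in Z. Already a fixed point.
Sat(EG (AF (b & r))) = {m0, m1}
|Sat(EG (AF (b & r)))| = |{m0, m1}| = 2.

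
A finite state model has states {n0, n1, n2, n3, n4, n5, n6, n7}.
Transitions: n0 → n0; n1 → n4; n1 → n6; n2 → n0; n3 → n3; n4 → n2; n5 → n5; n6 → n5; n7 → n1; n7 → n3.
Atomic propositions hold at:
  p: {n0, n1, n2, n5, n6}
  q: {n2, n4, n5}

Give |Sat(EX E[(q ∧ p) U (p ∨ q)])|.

7

Sat(q ∧ p) = {n2, n5}
Sat(p ∨ q) = {n0, n1, n2, n4, n5, n6}
E[(q ∧ p) U (p ∨ q)]: least fixpoint, start Z0 = Sat((p ∨ q)) = {n0, n1, n2, n4, n5, n6}, add states in Sat(q ∧ p) with some successor in Z. Already a fixed point.
Sat(E[(q ∧ p) U (p ∨ q)]) = {n0, n1, n2, n4, n5, n6}
Sat(EX E[(q ∧ p) U (p ∨ q)]) = {s : some successor in {n0, n1, n2, n4, n5, n6}} = {n0, n1, n2, n4, n5, n6, n7}
|Sat(EX E[(q ∧ p) U (p ∨ q)])| = |{n0, n1, n2, n4, n5, n6, n7}| = 7.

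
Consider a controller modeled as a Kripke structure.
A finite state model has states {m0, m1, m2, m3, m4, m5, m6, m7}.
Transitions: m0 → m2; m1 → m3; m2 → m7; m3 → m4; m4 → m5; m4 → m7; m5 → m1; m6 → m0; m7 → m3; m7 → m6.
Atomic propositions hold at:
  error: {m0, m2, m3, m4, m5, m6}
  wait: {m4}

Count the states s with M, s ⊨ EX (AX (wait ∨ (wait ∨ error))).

6

Sat(wait ∨ error) = {m0, m2, m3, m4, m5, m6}
Sat(wait ∨ (wait ∨ error)) = {m0, m2, m3, m4, m5, m6}
Sat(AX (wait ∨ (wait ∨ error))) = {s : every successor in {m0, m2, m3, m4, m5, m6}} = {m0, m1, m3, m6, m7}
Sat(EX (AX (wait ∨ (wait ∨ error)))) = {s : some successor in {m0, m1, m3, m6, m7}} = {m1, m2, m4, m5, m6, m7}
|Sat(EX (AX (wait ∨ (wait ∨ error))))| = |{m1, m2, m4, m5, m6, m7}| = 6.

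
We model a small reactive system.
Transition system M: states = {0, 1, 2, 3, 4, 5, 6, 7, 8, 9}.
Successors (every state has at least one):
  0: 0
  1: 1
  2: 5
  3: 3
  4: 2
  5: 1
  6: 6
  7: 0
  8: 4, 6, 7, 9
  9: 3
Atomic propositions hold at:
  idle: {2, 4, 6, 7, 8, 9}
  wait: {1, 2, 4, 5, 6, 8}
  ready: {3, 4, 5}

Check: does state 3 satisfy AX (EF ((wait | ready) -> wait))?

Sat(wait | ready) = {1, 2, 3, 4, 5, 6, 8}
Sat((wait | ready) -> wait) = {0, 1, 2, 4, 5, 6, 7, 8, 9}
EF ((wait | ready) -> wait): least fixpoint, start Z0 = {0, 1, 2, 4, 5, 6, 7, 8, 9}, add states with some successor in Z. Already a fixed point.
Sat(EF ((wait | ready) -> wait)) = {0, 1, 2, 4, 5, 6, 7, 8, 9}
Sat(AX (EF ((wait | ready) -> wait))) = {s : every successor in {0, 1, 2, 4, 5, 6, 7, 8, 9}} = {0, 1, 2, 4, 5, 6, 7, 8}
3 ∉ Sat(AX (EF ((wait | ready) -> wait))) = {0, 1, 2, 4, 5, 6, 7, 8}, so the formula does not hold at 3.

No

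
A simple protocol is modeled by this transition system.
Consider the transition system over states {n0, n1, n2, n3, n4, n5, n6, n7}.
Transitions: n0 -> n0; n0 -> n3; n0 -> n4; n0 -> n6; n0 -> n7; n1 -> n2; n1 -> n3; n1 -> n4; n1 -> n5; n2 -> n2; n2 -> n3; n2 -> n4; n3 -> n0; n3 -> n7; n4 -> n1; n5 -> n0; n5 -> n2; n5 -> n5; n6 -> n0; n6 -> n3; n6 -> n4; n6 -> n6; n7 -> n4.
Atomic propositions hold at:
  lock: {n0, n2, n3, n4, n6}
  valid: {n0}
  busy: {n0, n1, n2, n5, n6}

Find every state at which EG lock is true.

EG lock: greatest fixpoint, start Z0 = {n0, n2, n3, n4, n6}, keep only states in Sat with some successor in Z. Z1 = {n0, n2, n3, n6}; fixed.
Sat(EG lock) = {n0, n2, n3, n6}

{n0, n2, n3, n6}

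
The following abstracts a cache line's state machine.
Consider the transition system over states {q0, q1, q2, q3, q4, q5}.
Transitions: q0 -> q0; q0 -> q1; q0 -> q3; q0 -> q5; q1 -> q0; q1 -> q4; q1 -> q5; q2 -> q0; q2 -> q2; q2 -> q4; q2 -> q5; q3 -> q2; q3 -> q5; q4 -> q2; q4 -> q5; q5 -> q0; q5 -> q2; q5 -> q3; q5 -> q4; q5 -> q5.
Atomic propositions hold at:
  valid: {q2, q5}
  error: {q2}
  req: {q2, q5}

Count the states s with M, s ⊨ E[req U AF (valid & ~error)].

2

Sat(~error) = {q0, q1, q3, q4, q5}
Sat(valid & ~error) = {q5}
AF (valid & ~error): least fixpoint, start Z0 = {q5}, add states with every successor in Z. Already a fixed point.
Sat(AF (valid & ~error)) = {q5}
E[req U AF (valid & ~error)]: least fixpoint, start Z0 = Sat(AF (valid & ~error)) = {q5}, add states in Sat(req) with some successor in Z. Z1 = {q2, q5}; fixed.
Sat(E[req U AF (valid & ~error)]) = {q2, q5}
|Sat(E[req U AF (valid & ~error)])| = |{q2, q5}| = 2.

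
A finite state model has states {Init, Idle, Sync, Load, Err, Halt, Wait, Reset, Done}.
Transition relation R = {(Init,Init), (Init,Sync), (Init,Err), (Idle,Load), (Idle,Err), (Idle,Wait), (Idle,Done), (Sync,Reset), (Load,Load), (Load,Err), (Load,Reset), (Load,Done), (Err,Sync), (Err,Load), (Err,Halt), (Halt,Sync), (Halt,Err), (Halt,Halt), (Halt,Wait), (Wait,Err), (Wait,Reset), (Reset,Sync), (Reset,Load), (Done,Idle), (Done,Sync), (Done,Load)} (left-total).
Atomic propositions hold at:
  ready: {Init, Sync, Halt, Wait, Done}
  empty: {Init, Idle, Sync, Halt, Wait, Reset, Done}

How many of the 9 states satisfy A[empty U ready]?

5

A[empty U ready]: least fixpoint, start Z0 = Sat(ready) = {Init, Sync, Halt, Wait, Done}, add states in Sat(empty) with every successor in Z. Already a fixed point.
Sat(A[empty U ready]) = {Init, Sync, Halt, Wait, Done}
|Sat(A[empty U ready])| = |{Init, Sync, Halt, Wait, Done}| = 5.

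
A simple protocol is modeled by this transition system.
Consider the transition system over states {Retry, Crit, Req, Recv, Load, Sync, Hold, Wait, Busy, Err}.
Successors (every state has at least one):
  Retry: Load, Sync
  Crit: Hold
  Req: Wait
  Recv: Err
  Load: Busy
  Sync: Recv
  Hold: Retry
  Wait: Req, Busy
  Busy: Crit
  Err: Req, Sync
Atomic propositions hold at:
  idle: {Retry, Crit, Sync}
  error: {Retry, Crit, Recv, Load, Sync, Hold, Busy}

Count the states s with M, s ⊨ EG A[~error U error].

5

Sat(~error) = {Req, Wait, Err}
A[~error U error]: least fixpoint, start Z0 = Sat(error) = {Retry, Crit, Recv, Load, Sync, Hold, Busy}, add states in Sat(~error) with every successor in Z. Already a fixed point.
Sat(A[~error U error]) = {Retry, Crit, Recv, Load, Sync, Hold, Busy}
EG A[~error U error]: greatest fixpoint, start Z0 = {Retry, Crit, Recv, Load, Sync, Hold, Busy}, keep only states in Sat with some successor in Z. Z1 = {Retry, Crit, Load, Sync, Hold, Busy}; Z2 = {Retry, Crit, Load, Hold, Busy}; fixed.
Sat(EG A[~error U error]) = {Retry, Crit, Load, Hold, Busy}
|Sat(EG A[~error U error])| = |{Retry, Crit, Load, Hold, Busy}| = 5.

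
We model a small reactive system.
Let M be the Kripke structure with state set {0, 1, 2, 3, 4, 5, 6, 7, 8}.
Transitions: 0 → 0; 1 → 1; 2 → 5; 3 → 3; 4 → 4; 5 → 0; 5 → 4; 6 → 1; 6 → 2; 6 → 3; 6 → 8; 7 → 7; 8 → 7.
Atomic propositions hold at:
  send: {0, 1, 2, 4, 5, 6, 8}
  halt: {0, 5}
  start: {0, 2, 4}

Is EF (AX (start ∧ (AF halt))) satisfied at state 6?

Yes

AF halt: least fixpoint, start Z0 = {0, 5}, add states with every successor in Z. Z1 = {0, 2, 5}; fixed.
Sat(AF halt) = {0, 2, 5}
Sat(start ∧ (AF halt)) = {0, 2}
Sat(AX (start ∧ (AF halt))) = {s : every successor in {0, 2}} = {0}
EF (AX (start ∧ (AF halt))): least fixpoint, start Z0 = {0}, add states with some successor in Z. Z1 = {0, 5}; Z2 = {0, 2, 5}; Z3 = {0, 2, 5, 6}; fixed.
Sat(EF (AX (start ∧ (AF halt)))) = {0, 2, 5, 6}
6 ∈ Sat(EF (AX (start ∧ (AF halt)))) = {0, 2, 5, 6}, so the formula holds at 6.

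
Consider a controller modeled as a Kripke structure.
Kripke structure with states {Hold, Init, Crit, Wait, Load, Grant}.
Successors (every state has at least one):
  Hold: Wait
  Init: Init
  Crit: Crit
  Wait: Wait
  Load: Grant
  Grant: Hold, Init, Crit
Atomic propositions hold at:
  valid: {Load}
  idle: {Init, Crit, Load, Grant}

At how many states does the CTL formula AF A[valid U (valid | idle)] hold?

4

Sat(valid | idle) = {Init, Crit, Load, Grant}
A[valid U (valid | idle)]: least fixpoint, start Z0 = Sat((valid | idle)) = {Init, Crit, Load, Grant}, add states in Sat(valid) with every successor in Z. Already a fixed point.
Sat(A[valid U (valid | idle)]) = {Init, Crit, Load, Grant}
AF A[valid U (valid | idle)]: least fixpoint, start Z0 = {Init, Crit, Load, Grant}, add states with every successor in Z. Already a fixed point.
Sat(AF A[valid U (valid | idle)]) = {Init, Crit, Load, Grant}
|Sat(AF A[valid U (valid | idle)])| = |{Init, Crit, Load, Grant}| = 4.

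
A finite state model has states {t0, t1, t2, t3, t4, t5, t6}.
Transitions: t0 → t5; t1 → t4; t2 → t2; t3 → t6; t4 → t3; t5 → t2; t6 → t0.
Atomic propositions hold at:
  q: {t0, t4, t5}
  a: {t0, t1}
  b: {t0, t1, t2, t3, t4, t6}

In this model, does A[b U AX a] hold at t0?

Sat(AX a) = {s : every successor in {t0, t1}} = {t6}
A[b U AX a]: least fixpoint, start Z0 = Sat(AX a) = {t6}, add states in Sat(b) with every successor in Z. Z1 = {t3, t6}; Z2 = {t3, t4, t6}; Z3 = {t1, t3, t4, t6}; fixed.
Sat(A[b U AX a]) = {t1, t3, t4, t6}
t0 ∉ Sat(A[b U AX a]) = {t1, t3, t4, t6}, so the formula does not hold at t0.

No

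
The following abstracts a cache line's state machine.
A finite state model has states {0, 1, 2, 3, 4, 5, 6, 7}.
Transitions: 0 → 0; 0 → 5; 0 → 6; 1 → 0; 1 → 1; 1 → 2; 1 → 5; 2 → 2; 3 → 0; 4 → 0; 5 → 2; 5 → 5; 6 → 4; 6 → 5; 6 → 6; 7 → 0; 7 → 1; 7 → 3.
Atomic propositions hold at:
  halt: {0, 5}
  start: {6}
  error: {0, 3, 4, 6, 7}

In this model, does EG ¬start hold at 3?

Sat(¬start) = {0, 1, 2, 3, 4, 5, 7}
EG ¬start: greatest fixpoint, start Z0 = {0, 1, 2, 3, 4, 5, 7}, keep only states in Sat with some successor in Z. Already a fixed point.
Sat(EG ¬start) = {0, 1, 2, 3, 4, 5, 7}
3 ∈ Sat(EG ¬start) = {0, 1, 2, 3, 4, 5, 7}, so the formula holds at 3.

Yes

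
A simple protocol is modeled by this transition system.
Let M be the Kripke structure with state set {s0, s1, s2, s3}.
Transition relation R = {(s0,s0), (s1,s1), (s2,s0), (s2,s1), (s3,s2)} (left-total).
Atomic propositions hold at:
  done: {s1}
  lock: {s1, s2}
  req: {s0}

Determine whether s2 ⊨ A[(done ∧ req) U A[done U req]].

Sat(done ∧ req) = ∅
A[done U req]: least fixpoint, start Z0 = Sat(req) = {s0}, add states in Sat(done) with every successor in Z. Already a fixed point.
Sat(A[done U req]) = {s0}
A[(done ∧ req) U A[done U req]]: least fixpoint, start Z0 = Sat(A[done U req]) = {s0}, add states in Sat(done ∧ req) with every successor in Z. Already a fixed point.
Sat(A[(done ∧ req) U A[done U req]]) = {s0}
s2 ∉ Sat(A[(done ∧ req) U A[done U req]]) = {s0}, so the formula does not hold at s2.

No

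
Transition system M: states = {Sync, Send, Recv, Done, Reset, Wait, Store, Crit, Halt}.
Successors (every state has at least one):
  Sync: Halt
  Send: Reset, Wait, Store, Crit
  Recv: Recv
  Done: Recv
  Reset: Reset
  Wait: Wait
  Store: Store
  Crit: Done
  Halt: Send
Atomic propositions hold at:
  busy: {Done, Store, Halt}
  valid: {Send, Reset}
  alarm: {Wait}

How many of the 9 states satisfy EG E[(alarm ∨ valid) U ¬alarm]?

Sat(alarm ∨ valid) = {Send, Reset, Wait}
Sat(¬alarm) = {Sync, Send, Recv, Done, Reset, Store, Crit, Halt}
E[(alarm ∨ valid) U ¬alarm]: least fixpoint, start Z0 = Sat(¬alarm) = {Sync, Send, Recv, Done, Reset, Store, Crit, Halt}, add states in Sat(alarm ∨ valid) with some successor in Z. Already a fixed point.
Sat(E[(alarm ∨ valid) U ¬alarm]) = {Sync, Send, Recv, Done, Reset, Store, Crit, Halt}
EG E[(alarm ∨ valid) U ¬alarm]: greatest fixpoint, start Z0 = {Sync, Send, Recv, Done, Reset, Store, Crit, Halt}, keep only states in Sat with some successor in Z. Already a fixed point.
Sat(EG E[(alarm ∨ valid) U ¬alarm]) = {Sync, Send, Recv, Done, Reset, Store, Crit, Halt}
|Sat(EG E[(alarm ∨ valid) U ¬alarm])| = |{Sync, Send, Recv, Done, Reset, Store, Crit, Halt}| = 8.

8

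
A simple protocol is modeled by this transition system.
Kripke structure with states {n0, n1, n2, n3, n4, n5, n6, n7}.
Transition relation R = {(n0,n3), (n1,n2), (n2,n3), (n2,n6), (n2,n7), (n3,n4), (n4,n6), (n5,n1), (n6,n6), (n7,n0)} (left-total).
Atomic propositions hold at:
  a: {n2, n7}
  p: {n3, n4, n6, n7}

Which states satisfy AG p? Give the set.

AG p: greatest fixpoint, start Z0 = {n3, n4, n6, n7}, keep only states in Sat with every successor in Z. Z1 = {n3, n4, n6}; fixed.
Sat(AG p) = {n3, n4, n6}

{n3, n4, n6}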